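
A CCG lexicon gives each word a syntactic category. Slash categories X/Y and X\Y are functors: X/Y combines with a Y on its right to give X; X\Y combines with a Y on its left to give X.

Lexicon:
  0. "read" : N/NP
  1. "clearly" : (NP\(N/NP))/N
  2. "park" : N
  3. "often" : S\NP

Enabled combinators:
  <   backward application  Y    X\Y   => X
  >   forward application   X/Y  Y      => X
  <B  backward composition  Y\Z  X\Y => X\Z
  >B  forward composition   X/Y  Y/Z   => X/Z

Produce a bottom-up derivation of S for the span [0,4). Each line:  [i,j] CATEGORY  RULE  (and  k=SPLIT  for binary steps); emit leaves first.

[0,1] N/NP  lex  "read"
[1,2] (NP\(N/NP))/N  lex  "clearly"
[2,3] N  lex  "park"
[1,3] NP\(N/NP)  >  k=2
[0,3] NP  <  k=1
[3,4] S\NP  lex  "often"
[0,4] S  <  k=3

[0,4] S   <
  [0,3] NP   <
    [0,1] "read" : N/NP
    [1,3] NP\(N/NP)   >
      [1,2] "clearly" : (NP\(N/NP))/N
      [2,3] "park" : N
  [3,4] "often" : S\NP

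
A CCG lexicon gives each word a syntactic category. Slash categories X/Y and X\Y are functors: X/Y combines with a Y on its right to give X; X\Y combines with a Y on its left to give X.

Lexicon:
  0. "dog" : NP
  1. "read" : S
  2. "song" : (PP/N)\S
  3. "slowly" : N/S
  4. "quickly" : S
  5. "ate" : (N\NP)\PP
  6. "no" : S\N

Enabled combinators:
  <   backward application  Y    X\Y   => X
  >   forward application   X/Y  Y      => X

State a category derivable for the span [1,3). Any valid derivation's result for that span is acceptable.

[0,7] S   <
  [0,6] N   <
    [0,1] "dog" : NP
    [1,6] N\NP   <
      [1,5] PP   >
        [1,3] PP/N   <
          [1,2] "read" : S
          [2,3] "song" : (PP/N)\S
        [3,5] N   >
          [3,4] "slowly" : N/S
          [4,5] "quickly" : S
      [5,6] "ate" : (N\NP)\PP
  [6,7] "no" : S\N

PP/N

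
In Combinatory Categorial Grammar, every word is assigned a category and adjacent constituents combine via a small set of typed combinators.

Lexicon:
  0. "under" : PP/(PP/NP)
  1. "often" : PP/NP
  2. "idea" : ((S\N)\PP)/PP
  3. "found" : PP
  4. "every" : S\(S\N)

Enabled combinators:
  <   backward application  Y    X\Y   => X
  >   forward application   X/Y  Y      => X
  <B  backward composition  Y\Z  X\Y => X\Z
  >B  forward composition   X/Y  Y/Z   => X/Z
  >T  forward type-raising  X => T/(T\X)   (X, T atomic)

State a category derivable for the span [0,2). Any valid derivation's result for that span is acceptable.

[0,5] S   <
  [0,4] S\N   <
    [0,2] PP   >
      [0,1] "under" : PP/(PP/NP)
      [1,2] "often" : PP/NP
    [2,4] (S\N)\PP   >
      [2,3] "idea" : ((S\N)\PP)/PP
      [3,4] "found" : PP
  [4,5] "every" : S\(S\N)

PP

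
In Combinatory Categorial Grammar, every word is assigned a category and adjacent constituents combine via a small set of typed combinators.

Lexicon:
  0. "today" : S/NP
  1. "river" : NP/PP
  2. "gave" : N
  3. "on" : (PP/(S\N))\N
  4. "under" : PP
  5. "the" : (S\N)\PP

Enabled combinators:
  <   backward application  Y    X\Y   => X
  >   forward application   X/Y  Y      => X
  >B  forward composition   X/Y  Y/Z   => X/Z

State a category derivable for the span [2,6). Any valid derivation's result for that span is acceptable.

[0,6] S   >
  [0,2] S/PP   >B
    [0,1] "today" : S/NP
    [1,2] "river" : NP/PP
  [2,6] PP   >
    [2,4] PP/(S\N)   <
      [2,3] "gave" : N
      [3,4] "on" : (PP/(S\N))\N
    [4,6] S\N   <
      [4,5] "under" : PP
      [5,6] "the" : (S\N)\PP

PP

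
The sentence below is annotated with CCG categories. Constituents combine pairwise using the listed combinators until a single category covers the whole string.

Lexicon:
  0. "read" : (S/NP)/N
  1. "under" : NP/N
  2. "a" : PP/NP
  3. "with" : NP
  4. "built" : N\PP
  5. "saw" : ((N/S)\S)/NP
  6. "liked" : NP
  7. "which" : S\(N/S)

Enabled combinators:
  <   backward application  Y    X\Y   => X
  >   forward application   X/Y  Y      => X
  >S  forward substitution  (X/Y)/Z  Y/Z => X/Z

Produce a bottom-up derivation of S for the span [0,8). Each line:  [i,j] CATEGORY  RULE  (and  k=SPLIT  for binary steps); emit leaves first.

[0,8] S   <
  [0,7] N/S   <
    [0,5] S   >
      [0,2] S/N   >S
        [0,1] "read" : (S/NP)/N
        [1,2] "under" : NP/N
      [2,5] N   <
        [2,4] PP   >
          [2,3] "a" : PP/NP
          [3,4] "with" : NP
        [4,5] "built" : N\PP
    [5,7] (N/S)\S   >
      [5,6] "saw" : ((N/S)\S)/NP
      [6,7] "liked" : NP
  [7,8] "which" : S\(N/S)

[0,1] (S/NP)/N  lex  "read"
[1,2] NP/N  lex  "under"
[0,2] S/N  >S  k=1
[2,3] PP/NP  lex  "a"
[3,4] NP  lex  "with"
[2,4] PP  >  k=3
[4,5] N\PP  lex  "built"
[2,5] N  <  k=4
[0,5] S  >  k=2
[5,6] ((N/S)\S)/NP  lex  "saw"
[6,7] NP  lex  "liked"
[5,7] (N/S)\S  >  k=6
[0,7] N/S  <  k=5
[7,8] S\(N/S)  lex  "which"
[0,8] S  <  k=7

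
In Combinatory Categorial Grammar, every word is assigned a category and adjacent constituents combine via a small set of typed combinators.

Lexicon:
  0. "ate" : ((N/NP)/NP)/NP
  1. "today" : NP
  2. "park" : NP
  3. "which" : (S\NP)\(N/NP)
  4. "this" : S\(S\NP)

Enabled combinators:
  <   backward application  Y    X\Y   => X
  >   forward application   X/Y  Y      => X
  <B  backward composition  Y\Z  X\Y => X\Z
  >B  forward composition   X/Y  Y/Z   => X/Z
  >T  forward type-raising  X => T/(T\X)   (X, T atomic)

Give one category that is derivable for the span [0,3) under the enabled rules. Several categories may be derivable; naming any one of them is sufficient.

N/NP

[0,5] S   <
  [0,4] S\NP   <
    [0,3] N/NP   >
      [0,2] (N/NP)/NP   >
        [0,1] "ate" : ((N/NP)/NP)/NP
        [1,2] "today" : NP
      [2,3] "park" : NP
    [3,4] "which" : (S\NP)\(N/NP)
  [4,5] "this" : S\(S\NP)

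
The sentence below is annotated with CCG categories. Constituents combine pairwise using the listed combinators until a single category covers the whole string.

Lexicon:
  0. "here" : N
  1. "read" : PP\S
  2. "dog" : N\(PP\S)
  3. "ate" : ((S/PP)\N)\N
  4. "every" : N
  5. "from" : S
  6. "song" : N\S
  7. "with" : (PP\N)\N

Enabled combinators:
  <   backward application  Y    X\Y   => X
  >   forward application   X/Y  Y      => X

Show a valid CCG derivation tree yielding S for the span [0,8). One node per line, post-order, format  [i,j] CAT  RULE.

[0,1] N  lex  "here"
[1,2] PP\S  lex  "read"
[2,3] N\(PP\S)  lex  "dog"
[1,3] N  <  k=2
[3,4] ((S/PP)\N)\N  lex  "ate"
[1,4] (S/PP)\N  <  k=3
[0,4] S/PP  <  k=1
[4,5] N  lex  "every"
[5,6] S  lex  "from"
[6,7] N\S  lex  "song"
[5,7] N  <  k=6
[7,8] (PP\N)\N  lex  "with"
[5,8] PP\N  <  k=7
[4,8] PP  <  k=5
[0,8] S  >  k=4

[0,8] S   >
  [0,4] S/PP   <
    [0,1] "here" : N
    [1,4] (S/PP)\N   <
      [1,3] N   <
        [1,2] "read" : PP\S
        [2,3] "dog" : N\(PP\S)
      [3,4] "ate" : ((S/PP)\N)\N
  [4,8] PP   <
    [4,5] "every" : N
    [5,8] PP\N   <
      [5,7] N   <
        [5,6] "from" : S
        [6,7] "song" : N\S
      [7,8] "with" : (PP\N)\N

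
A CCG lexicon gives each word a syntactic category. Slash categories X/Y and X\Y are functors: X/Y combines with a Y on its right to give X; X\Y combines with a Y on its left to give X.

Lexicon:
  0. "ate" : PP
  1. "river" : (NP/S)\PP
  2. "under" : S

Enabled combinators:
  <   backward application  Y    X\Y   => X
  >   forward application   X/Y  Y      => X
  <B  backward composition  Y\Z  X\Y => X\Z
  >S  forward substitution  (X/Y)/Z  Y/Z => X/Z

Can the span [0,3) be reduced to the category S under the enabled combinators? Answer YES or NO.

PP (NP/S)\PP S
CKY chart[0,3] = {NP}; S ∉ chart

NO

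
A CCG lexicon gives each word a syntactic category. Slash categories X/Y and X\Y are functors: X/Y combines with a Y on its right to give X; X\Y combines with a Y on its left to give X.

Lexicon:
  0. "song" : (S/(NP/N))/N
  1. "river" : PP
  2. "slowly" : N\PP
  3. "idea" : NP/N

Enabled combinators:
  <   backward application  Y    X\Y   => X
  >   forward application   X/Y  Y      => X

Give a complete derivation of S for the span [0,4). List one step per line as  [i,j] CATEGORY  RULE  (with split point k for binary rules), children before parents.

[0,4] S   >
  [0,3] S/(NP/N)   >
    [0,1] "song" : (S/(NP/N))/N
    [1,3] N   <
      [1,2] "river" : PP
      [2,3] "slowly" : N\PP
  [3,4] "idea" : NP/N

[0,1] (S/(NP/N))/N  lex  "song"
[1,2] PP  lex  "river"
[2,3] N\PP  lex  "slowly"
[1,3] N  <  k=2
[0,3] S/(NP/N)  >  k=1
[3,4] NP/N  lex  "idea"
[0,4] S  >  k=3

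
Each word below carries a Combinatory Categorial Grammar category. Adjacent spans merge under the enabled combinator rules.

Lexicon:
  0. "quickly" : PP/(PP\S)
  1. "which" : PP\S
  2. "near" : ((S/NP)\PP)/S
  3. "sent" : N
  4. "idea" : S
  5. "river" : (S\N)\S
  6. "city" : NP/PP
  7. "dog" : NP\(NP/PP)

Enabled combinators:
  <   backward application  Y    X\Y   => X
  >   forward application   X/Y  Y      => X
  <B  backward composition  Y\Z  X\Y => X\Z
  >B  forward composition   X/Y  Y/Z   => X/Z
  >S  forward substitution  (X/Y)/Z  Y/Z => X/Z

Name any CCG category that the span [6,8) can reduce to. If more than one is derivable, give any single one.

[0,8] S   >
  [0,6] S/NP   <
    [0,2] PP   >
      [0,1] "quickly" : PP/(PP\S)
      [1,2] "which" : PP\S
    [2,6] (S/NP)\PP   >
      [2,3] "near" : ((S/NP)\PP)/S
      [3,6] S   <
        [3,4] "sent" : N
        [4,6] S\N   <
          [4,5] "idea" : S
          [5,6] "river" : (S\N)\S
  [6,8] NP   <
    [6,7] "city" : NP/PP
    [7,8] "dog" : NP\(NP/PP)

NP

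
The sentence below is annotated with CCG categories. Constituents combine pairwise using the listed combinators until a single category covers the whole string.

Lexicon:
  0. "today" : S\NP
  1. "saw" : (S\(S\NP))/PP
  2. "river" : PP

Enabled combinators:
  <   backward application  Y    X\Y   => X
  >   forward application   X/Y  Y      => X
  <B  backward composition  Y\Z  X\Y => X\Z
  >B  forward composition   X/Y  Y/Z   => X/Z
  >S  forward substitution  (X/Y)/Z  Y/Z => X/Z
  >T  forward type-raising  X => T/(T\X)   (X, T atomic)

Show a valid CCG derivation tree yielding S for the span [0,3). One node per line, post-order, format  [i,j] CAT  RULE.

[0,3] S   <
  [0,1] "today" : S\NP
  [1,3] S\(S\NP)   >
    [1,2] "saw" : (S\(S\NP))/PP
    [2,3] "river" : PP

[0,1] S\NP  lex  "today"
[1,2] (S\(S\NP))/PP  lex  "saw"
[2,3] PP  lex  "river"
[1,3] S\(S\NP)  >  k=2
[0,3] S  <  k=1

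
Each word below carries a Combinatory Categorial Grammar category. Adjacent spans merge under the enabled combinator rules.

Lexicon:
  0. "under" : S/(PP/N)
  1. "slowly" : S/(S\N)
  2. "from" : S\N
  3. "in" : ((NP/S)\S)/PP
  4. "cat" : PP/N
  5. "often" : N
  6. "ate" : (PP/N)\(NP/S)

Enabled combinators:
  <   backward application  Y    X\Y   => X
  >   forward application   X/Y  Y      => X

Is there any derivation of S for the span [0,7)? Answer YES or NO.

YES

[0,7] S   >
  [0,1] "under" : S/(PP/N)
  [1,7] PP/N   <
    [1,6] NP/S   <
      [1,3] S   >
        [1,2] "slowly" : S/(S\N)
        [2,3] "from" : S\N
      [3,6] (NP/S)\S   >
        [3,4] "in" : ((NP/S)\S)/PP
        [4,6] PP   >
          [4,5] "cat" : PP/N
          [5,6] "often" : N
    [6,7] "ate" : (PP/N)\(NP/S)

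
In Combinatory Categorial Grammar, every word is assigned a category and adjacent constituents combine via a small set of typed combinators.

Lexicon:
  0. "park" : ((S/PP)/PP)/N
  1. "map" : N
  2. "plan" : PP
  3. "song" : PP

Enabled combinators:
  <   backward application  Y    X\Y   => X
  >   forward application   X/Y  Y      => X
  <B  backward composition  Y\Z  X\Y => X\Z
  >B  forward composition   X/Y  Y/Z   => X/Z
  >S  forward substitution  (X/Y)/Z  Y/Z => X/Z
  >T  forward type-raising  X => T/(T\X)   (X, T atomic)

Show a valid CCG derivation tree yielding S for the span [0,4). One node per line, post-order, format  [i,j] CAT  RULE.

[0,4] S   >
  [0,3] S/PP   >
    [0,2] (S/PP)/PP   >
      [0,1] "park" : ((S/PP)/PP)/N
      [1,2] "map" : N
    [2,3] "plan" : PP
  [3,4] "song" : PP

[0,1] ((S/PP)/PP)/N  lex  "park"
[1,2] N  lex  "map"
[0,2] (S/PP)/PP  >  k=1
[2,3] PP  lex  "plan"
[0,3] S/PP  >  k=2
[3,4] PP  lex  "song"
[0,4] S  >  k=3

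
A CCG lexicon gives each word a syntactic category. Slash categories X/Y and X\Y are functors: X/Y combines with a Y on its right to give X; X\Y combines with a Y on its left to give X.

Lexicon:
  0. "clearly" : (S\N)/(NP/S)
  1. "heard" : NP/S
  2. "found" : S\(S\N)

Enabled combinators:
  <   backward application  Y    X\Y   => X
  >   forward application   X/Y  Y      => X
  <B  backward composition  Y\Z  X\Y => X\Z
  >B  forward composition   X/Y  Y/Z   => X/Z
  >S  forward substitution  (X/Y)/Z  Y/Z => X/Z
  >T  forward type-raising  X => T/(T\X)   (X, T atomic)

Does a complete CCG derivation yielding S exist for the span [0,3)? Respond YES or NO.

[0,3] S   <
  [0,2] S\N   >
    [0,1] "clearly" : (S\N)/(NP/S)
    [1,2] "heard" : NP/S
  [2,3] "found" : S\(S\N)

YES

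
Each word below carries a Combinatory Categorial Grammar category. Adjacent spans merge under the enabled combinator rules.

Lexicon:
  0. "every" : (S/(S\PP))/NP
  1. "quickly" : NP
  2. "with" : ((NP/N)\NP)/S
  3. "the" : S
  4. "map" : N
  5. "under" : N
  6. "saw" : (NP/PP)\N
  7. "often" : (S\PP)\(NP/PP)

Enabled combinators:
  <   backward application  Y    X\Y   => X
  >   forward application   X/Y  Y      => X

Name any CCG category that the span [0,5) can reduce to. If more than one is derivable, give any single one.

[0,8] S   >
  [0,5] S/(S\PP)   >
    [0,1] "every" : (S/(S\PP))/NP
    [1,5] NP   >
      [1,4] NP/N   <
        [1,2] "quickly" : NP
        [2,4] (NP/N)\NP   >
          [2,3] "with" : ((NP/N)\NP)/S
          [3,4] "the" : S
      [4,5] "map" : N
  [5,8] S\PP   <
    [5,7] NP/PP   <
      [5,6] "under" : N
      [6,7] "saw" : (NP/PP)\N
    [7,8] "often" : (S\PP)\(NP/PP)

S/(S\PP)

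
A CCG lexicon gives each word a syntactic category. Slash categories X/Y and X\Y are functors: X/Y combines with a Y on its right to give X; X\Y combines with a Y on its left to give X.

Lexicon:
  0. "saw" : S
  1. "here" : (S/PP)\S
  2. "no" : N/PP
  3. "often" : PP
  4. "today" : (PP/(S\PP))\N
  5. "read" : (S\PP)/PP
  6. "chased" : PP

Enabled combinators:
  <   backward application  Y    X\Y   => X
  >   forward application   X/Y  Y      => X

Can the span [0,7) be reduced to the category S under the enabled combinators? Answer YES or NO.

YES

[0,7] S   >
  [0,2] S/PP   <
    [0,1] "saw" : S
    [1,2] "here" : (S/PP)\S
  [2,7] PP   >
    [2,5] PP/(S\PP)   <
      [2,4] N   >
        [2,3] "no" : N/PP
        [3,4] "often" : PP
      [4,5] "today" : (PP/(S\PP))\N
    [5,7] S\PP   >
      [5,6] "read" : (S\PP)/PP
      [6,7] "chased" : PP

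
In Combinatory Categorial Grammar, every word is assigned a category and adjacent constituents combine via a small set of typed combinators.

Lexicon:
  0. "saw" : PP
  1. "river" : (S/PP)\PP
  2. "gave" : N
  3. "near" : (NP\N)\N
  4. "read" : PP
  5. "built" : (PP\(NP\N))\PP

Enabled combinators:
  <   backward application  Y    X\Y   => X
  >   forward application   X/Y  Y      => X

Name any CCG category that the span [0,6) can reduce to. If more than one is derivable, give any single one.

[0,6] S   >
  [0,2] S/PP   <
    [0,1] "saw" : PP
    [1,2] "river" : (S/PP)\PP
  [2,6] PP   <
    [2,4] NP\N   <
      [2,3] "gave" : N
      [3,4] "near" : (NP\N)\N
    [4,6] PP\(NP\N)   <
      [4,5] "read" : PP
      [5,6] "built" : (PP\(NP\N))\PP

S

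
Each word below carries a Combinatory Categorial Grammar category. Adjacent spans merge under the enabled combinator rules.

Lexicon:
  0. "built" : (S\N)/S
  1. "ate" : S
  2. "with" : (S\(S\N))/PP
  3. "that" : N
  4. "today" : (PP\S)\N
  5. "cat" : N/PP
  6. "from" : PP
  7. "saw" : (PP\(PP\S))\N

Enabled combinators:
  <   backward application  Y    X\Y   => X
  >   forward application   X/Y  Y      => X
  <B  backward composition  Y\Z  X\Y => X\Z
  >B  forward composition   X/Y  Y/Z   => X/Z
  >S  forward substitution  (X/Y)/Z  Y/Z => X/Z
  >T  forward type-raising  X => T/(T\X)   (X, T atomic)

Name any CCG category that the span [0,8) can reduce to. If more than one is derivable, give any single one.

[0,8] S   <
  [0,2] S\N   >
    [0,1] "built" : (S\N)/S
    [1,2] "ate" : S
  [2,8] S\(S\N)   >
    [2,3] "with" : (S\(S\N))/PP
    [3,8] PP   <
      [3,5] PP\S   <
        [3,4] "that" : N
        [4,5] "today" : (PP\S)\N
      [5,8] PP\(PP\S)   <
        [5,7] N   >
          [5,6] "cat" : N/PP
          [6,7] "from" : PP
        [7,8] "saw" : (PP\(PP\S))\N

S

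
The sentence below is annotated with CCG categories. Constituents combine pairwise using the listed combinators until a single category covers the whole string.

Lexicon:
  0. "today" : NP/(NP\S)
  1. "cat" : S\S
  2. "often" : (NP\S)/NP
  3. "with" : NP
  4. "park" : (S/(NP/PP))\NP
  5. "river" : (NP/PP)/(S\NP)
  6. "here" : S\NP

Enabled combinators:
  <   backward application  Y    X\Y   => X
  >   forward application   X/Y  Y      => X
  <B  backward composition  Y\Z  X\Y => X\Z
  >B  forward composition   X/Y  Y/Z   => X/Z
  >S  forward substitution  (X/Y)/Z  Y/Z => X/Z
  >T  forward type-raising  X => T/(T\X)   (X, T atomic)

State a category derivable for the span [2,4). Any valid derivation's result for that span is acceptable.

NP\S

[0,7] S   >
  [0,5] S/(NP/PP)   <
    [0,4] NP   >
      [0,1] "today" : NP/(NP\S)
      [1,4] NP\S   <B
        [1,2] "cat" : S\S
        [2,4] NP\S   >
          [2,3] "often" : (NP\S)/NP
          [3,4] "with" : NP
    [4,5] "park" : (S/(NP/PP))\NP
  [5,7] NP/PP   >
    [5,6] "river" : (NP/PP)/(S\NP)
    [6,7] "here" : S\NP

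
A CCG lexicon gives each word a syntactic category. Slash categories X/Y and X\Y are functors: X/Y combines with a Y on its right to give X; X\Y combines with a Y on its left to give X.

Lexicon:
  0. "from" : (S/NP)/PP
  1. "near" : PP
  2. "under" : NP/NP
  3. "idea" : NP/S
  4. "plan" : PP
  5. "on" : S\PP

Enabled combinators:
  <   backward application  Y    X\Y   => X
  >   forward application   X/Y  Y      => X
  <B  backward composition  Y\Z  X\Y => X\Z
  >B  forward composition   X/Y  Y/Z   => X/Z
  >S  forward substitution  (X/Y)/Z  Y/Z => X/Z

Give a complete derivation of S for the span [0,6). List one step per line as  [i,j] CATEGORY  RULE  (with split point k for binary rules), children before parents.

[0,6] S   >
  [0,2] S/NP   >
    [0,1] "from" : (S/NP)/PP
    [1,2] "near" : PP
  [2,6] NP   >
    [2,4] NP/S   >B
      [2,3] "under" : NP/NP
      [3,4] "idea" : NP/S
    [4,6] S   <
      [4,5] "plan" : PP
      [5,6] "on" : S\PP

[0,1] (S/NP)/PP  lex  "from"
[1,2] PP  lex  "near"
[0,2] S/NP  >  k=1
[2,3] NP/NP  lex  "under"
[3,4] NP/S  lex  "idea"
[2,4] NP/S  >B  k=3
[4,5] PP  lex  "plan"
[5,6] S\PP  lex  "on"
[4,6] S  <  k=5
[2,6] NP  >  k=4
[0,6] S  >  k=2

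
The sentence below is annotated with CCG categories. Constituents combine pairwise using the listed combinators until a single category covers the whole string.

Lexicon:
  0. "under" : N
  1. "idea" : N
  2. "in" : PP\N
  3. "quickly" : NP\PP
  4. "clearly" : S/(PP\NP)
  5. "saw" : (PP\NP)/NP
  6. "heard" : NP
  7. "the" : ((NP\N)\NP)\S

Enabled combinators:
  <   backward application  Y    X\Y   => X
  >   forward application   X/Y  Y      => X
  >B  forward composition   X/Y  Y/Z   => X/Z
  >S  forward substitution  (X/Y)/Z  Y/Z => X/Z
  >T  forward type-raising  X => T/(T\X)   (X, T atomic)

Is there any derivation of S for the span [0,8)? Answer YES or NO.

N N PP\N NP\PP S/(PP\NP) (PP\NP)/NP NP ((NP\N)\NP)\S
CKY chart[0,8] = {N/(N\NP), NP, NP/(NP\NP), PP/(PP\NP), S/(S\NP)}; S ∉ chart

NO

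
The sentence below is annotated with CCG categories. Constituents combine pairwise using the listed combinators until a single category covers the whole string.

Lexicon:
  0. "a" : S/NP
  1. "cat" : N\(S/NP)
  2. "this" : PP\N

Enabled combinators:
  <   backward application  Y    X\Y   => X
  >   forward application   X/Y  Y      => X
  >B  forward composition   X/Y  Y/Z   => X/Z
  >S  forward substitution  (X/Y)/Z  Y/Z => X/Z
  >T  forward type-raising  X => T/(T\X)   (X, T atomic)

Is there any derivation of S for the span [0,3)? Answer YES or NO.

NO

S/NP N\(S/NP) PP\N
CKY chart[0,3] = {N/(N\PP), NP/(NP\PP), PP, PP/(PP\PP), S/(S\PP)}; S ∉ chart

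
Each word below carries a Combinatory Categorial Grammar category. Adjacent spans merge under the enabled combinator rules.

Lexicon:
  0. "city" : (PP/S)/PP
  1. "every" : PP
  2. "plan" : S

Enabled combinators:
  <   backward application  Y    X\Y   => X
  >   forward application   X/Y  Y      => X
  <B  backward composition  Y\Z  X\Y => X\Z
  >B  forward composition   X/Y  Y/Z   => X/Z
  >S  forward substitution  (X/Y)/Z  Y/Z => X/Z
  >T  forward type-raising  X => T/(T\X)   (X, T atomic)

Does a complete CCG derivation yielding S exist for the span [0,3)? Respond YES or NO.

(PP/S)/PP PP S
CKY chart[0,3] = {N/(N\PP), NP/(NP\PP), PP, PP/(PP\PP), PP/(S\S), S/(S\PP)}; S ∉ chart

NO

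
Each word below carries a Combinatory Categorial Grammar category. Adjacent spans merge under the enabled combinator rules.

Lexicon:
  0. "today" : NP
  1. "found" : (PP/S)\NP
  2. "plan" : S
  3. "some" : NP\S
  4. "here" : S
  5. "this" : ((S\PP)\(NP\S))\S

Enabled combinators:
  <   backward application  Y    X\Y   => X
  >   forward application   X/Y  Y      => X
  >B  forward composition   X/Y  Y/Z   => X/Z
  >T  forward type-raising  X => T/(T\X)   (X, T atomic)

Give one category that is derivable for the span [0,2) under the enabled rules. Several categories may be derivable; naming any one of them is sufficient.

[0,6] S   <
  [0,3] PP   >
    [0,2] PP/S   <
      [0,1] "today" : NP
      [1,2] "found" : (PP/S)\NP
    [2,3] "plan" : S
  [3,6] S\PP   <
    [3,4] "some" : NP\S
    [4,6] (S\PP)\(NP\S)   <
      [4,5] "here" : S
      [5,6] "this" : ((S\PP)\(NP\S))\S

PP/S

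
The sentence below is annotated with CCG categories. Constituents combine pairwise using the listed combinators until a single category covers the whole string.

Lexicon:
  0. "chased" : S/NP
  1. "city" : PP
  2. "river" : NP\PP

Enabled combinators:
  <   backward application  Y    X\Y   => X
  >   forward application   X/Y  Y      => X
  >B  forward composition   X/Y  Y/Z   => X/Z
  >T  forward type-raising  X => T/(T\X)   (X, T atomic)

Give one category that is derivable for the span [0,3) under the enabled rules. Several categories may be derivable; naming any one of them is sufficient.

S

[0,3] S   >
  [0,1] "chased" : S/NP
  [1,3] NP   >
    [1,2] NP/(NP\PP)   >T
      [1,2] "city" : PP
    [2,3] "river" : NP\PP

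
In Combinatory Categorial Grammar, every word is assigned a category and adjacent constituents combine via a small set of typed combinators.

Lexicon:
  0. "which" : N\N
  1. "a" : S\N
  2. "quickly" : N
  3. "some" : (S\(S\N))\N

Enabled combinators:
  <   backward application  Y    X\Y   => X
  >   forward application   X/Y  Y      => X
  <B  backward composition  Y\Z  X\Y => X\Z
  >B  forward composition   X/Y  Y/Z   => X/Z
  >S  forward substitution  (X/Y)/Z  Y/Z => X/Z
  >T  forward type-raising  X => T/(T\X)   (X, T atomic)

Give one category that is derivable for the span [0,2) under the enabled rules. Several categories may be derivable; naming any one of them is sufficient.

S\N

[0,4] S   <
  [0,2] S\N   <B
    [0,1] "which" : N\N
    [1,2] "a" : S\N
  [2,4] S\(S\N)   <
    [2,3] "quickly" : N
    [3,4] "some" : (S\(S\N))\N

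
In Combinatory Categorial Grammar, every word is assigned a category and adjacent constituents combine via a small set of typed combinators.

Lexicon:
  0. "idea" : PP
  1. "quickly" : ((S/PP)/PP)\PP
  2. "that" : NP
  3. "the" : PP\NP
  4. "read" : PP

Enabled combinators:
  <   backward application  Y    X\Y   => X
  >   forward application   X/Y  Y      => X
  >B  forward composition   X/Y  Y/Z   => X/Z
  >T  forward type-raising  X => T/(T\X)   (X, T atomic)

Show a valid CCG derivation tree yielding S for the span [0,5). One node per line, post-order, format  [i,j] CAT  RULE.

[0,1] PP  lex  "idea"
[1,2] ((S/PP)/PP)\PP  lex  "quickly"
[0,2] (S/PP)/PP  <  k=1
[2,3] NP  lex  "that"
[2,3] PP/(PP\NP)  >T
[3,4] PP\NP  lex  "the"
[2,4] PP  >  k=3
[0,4] S/PP  >  k=2
[4,5] PP  lex  "read"
[0,5] S  >  k=4

[0,5] S   >
  [0,4] S/PP   >
    [0,2] (S/PP)/PP   <
      [0,1] "idea" : PP
      [1,2] "quickly" : ((S/PP)/PP)\PP
    [2,4] PP   >
      [2,3] PP/(PP\NP)   >T
        [2,3] "that" : NP
      [3,4] "the" : PP\NP
  [4,5] "read" : PP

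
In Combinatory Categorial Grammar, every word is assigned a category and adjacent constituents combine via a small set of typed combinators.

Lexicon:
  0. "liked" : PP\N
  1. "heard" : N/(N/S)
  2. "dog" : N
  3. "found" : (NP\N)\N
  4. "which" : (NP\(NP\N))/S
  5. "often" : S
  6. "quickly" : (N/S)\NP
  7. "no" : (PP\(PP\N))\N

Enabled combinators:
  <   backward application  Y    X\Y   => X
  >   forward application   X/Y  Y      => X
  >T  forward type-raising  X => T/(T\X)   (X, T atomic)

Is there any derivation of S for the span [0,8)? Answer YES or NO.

PP\N N/(N/S) N (NP\N)\N (NP\(NP\N))/S S (N/S)\NP (PP\(PP\N))\N
CKY chart[0,8] = {N/(N\PP), NP/(NP\PP), PP, PP/(PP\PP), S/(S\PP)}; S ∉ chart

NO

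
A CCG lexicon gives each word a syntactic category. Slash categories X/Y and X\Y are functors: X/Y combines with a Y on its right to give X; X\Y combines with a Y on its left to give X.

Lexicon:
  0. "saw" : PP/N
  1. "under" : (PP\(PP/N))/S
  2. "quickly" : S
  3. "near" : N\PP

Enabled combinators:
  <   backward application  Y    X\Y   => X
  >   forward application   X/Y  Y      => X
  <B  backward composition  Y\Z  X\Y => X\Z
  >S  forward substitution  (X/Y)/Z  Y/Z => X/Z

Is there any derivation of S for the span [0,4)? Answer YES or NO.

PP/N (PP\(PP/N))/S S N\PP
CKY chart[0,4] = {N}; S ∉ chart

NO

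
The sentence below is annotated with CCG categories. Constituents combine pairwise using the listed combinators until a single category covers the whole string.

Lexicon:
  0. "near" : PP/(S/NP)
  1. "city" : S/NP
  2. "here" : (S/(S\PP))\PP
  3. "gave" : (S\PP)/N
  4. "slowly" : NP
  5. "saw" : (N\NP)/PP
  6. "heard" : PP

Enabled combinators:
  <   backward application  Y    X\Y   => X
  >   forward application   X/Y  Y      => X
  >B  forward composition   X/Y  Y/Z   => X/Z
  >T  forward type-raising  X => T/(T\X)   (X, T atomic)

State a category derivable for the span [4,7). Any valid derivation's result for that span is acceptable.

N

[0,7] S   >
  [0,3] S/(S\PP)   <
    [0,2] PP   >
      [0,1] "near" : PP/(S/NP)
      [1,2] "city" : S/NP
    [2,3] "here" : (S/(S\PP))\PP
  [3,7] S\PP   >
    [3,4] "gave" : (S\PP)/N
    [4,7] N   <
      [4,5] "slowly" : NP
      [5,7] N\NP   >
        [5,6] "saw" : (N\NP)/PP
        [6,7] "heard" : PP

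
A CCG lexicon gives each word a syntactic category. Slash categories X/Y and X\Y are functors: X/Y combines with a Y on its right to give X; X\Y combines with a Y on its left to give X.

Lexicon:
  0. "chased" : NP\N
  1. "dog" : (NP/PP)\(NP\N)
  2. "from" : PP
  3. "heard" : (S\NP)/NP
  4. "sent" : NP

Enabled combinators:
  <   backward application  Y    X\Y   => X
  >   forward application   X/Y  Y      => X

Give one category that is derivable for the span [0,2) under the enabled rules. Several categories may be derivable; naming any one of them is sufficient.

NP/PP

[0,5] S   <
  [0,3] NP   >
    [0,2] NP/PP   <
      [0,1] "chased" : NP\N
      [1,2] "dog" : (NP/PP)\(NP\N)
    [2,3] "from" : PP
  [3,5] S\NP   >
    [3,4] "heard" : (S\NP)/NP
    [4,5] "sent" : NP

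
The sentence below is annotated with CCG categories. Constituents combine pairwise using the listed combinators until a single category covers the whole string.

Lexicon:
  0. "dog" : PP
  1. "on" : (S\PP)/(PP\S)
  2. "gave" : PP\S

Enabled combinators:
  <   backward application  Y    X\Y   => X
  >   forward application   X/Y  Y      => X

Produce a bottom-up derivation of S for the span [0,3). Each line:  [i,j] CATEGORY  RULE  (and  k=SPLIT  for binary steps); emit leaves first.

[0,1] PP  lex  "dog"
[1,2] (S\PP)/(PP\S)  lex  "on"
[2,3] PP\S  lex  "gave"
[1,3] S\PP  >  k=2
[0,3] S  <  k=1

[0,3] S   <
  [0,1] "dog" : PP
  [1,3] S\PP   >
    [1,2] "on" : (S\PP)/(PP\S)
    [2,3] "gave" : PP\S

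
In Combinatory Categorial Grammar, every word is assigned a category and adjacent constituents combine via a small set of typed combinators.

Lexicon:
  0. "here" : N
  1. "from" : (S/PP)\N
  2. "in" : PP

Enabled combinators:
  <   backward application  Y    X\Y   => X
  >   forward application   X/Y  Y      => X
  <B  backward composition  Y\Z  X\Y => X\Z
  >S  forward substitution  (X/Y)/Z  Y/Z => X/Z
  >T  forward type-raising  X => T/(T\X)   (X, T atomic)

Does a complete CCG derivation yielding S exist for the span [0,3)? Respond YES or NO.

YES

[0,3] S   >
  [0,2] S/PP   <
    [0,1] "here" : N
    [1,2] "from" : (S/PP)\N
  [2,3] "in" : PP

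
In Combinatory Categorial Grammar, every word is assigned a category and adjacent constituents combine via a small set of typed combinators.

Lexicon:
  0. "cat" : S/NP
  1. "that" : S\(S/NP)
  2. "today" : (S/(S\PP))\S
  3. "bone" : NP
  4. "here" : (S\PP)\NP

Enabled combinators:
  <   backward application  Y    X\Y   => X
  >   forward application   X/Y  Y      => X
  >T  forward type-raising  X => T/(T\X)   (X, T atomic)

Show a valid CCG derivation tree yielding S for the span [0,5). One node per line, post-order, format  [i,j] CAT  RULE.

[0,1] S/NP  lex  "cat"
[1,2] S\(S/NP)  lex  "that"
[0,2] S  <  k=1
[2,3] (S/(S\PP))\S  lex  "today"
[0,3] S/(S\PP)  <  k=2
[3,4] NP  lex  "bone"
[4,5] (S\PP)\NP  lex  "here"
[3,5] S\PP  <  k=4
[0,5] S  >  k=3

[0,5] S   >
  [0,3] S/(S\PP)   <
    [0,2] S   <
      [0,1] "cat" : S/NP
      [1,2] "that" : S\(S/NP)
    [2,3] "today" : (S/(S\PP))\S
  [3,5] S\PP   <
    [3,4] "bone" : NP
    [4,5] "here" : (S\PP)\NP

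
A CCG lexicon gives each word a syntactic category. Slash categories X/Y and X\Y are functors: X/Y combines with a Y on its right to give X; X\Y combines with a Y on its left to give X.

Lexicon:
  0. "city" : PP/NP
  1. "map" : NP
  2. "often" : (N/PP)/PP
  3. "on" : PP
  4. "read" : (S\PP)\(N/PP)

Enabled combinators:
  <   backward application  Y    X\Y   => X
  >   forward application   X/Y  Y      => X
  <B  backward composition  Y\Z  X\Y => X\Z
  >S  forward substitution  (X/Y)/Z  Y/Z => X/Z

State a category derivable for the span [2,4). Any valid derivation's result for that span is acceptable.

N/PP

[0,5] S   <
  [0,2] PP   >
    [0,1] "city" : PP/NP
    [1,2] "map" : NP
  [2,5] S\PP   <
    [2,4] N/PP   >
      [2,3] "often" : (N/PP)/PP
      [3,4] "on" : PP
    [4,5] "read" : (S\PP)\(N/PP)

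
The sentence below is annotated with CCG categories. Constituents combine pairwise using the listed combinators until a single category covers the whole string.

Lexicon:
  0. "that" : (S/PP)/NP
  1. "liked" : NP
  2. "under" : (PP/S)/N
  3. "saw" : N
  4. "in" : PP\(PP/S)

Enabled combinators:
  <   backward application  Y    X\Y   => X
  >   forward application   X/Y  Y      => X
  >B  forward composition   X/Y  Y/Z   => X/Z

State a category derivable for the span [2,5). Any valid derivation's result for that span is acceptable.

[0,5] S   >
  [0,2] S/PP   >
    [0,1] "that" : (S/PP)/NP
    [1,2] "liked" : NP
  [2,5] PP   <
    [2,4] PP/S   >
      [2,3] "under" : (PP/S)/N
      [3,4] "saw" : N
    [4,5] "in" : PP\(PP/S)

PP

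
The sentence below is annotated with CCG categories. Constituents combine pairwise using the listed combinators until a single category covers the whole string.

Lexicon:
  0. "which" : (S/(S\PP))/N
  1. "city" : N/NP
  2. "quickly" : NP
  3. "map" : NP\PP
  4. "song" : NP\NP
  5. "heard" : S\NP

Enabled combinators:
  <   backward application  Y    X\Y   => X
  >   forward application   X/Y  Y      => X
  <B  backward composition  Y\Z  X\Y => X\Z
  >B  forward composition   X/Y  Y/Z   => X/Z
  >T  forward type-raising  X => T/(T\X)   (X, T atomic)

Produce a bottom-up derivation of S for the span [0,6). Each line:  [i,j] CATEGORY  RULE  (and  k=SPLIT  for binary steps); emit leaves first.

[0,1] (S/(S\PP))/N  lex  "which"
[1,2] N/NP  lex  "city"
[2,3] NP  lex  "quickly"
[1,3] N  >  k=2
[0,3] S/(S\PP)  >  k=1
[3,4] NP\PP  lex  "map"
[4,5] NP\NP  lex  "song"
[3,5] NP\PP  <B  k=4
[5,6] S\NP  lex  "heard"
[3,6] S\PP  <B  k=5
[0,6] S  >  k=3

[0,6] S   >
  [0,3] S/(S\PP)   >
    [0,1] "which" : (S/(S\PP))/N
    [1,3] N   >
      [1,2] "city" : N/NP
      [2,3] "quickly" : NP
  [3,6] S\PP   <B
    [3,5] NP\PP   <B
      [3,4] "map" : NP\PP
      [4,5] "song" : NP\NP
    [5,6] "heard" : S\NP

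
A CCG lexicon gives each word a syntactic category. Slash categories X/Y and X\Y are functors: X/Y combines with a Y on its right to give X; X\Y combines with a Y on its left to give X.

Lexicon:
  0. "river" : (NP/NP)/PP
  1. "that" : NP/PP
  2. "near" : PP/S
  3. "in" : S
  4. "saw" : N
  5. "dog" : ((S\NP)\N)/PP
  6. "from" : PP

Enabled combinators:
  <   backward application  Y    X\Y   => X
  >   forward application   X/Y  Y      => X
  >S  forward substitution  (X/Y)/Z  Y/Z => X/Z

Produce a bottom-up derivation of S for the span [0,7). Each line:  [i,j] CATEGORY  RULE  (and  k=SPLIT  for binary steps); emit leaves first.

[0,7] S   <
  [0,4] NP   >
    [0,2] NP/PP   >S
      [0,1] "river" : (NP/NP)/PP
      [1,2] "that" : NP/PP
    [2,4] PP   >
      [2,3] "near" : PP/S
      [3,4] "in" : S
  [4,7] S\NP   <
    [4,5] "saw" : N
    [5,7] (S\NP)\N   >
      [5,6] "dog" : ((S\NP)\N)/PP
      [6,7] "from" : PP

[0,1] (NP/NP)/PP  lex  "river"
[1,2] NP/PP  lex  "that"
[0,2] NP/PP  >S  k=1
[2,3] PP/S  lex  "near"
[3,4] S  lex  "in"
[2,4] PP  >  k=3
[0,4] NP  >  k=2
[4,5] N  lex  "saw"
[5,6] ((S\NP)\N)/PP  lex  "dog"
[6,7] PP  lex  "from"
[5,7] (S\NP)\N  >  k=6
[4,7] S\NP  <  k=5
[0,7] S  <  k=4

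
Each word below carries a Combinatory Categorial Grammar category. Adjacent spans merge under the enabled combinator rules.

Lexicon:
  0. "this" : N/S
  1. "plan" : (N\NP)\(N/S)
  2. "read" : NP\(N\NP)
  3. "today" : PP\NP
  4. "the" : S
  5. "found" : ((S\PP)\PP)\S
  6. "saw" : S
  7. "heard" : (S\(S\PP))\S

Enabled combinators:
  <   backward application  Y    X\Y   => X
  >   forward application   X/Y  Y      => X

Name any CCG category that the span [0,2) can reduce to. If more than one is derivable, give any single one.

N\NP

[0,8] S   <
  [0,6] S\PP   <
    [0,4] PP   <
      [0,3] NP   <
        [0,2] N\NP   <
          [0,1] "this" : N/S
          [1,2] "plan" : (N\NP)\(N/S)
        [2,3] "read" : NP\(N\NP)
      [3,4] "today" : PP\NP
    [4,6] (S\PP)\PP   <
      [4,5] "the" : S
      [5,6] "found" : ((S\PP)\PP)\S
  [6,8] S\(S\PP)   <
    [6,7] "saw" : S
    [7,8] "heard" : (S\(S\PP))\S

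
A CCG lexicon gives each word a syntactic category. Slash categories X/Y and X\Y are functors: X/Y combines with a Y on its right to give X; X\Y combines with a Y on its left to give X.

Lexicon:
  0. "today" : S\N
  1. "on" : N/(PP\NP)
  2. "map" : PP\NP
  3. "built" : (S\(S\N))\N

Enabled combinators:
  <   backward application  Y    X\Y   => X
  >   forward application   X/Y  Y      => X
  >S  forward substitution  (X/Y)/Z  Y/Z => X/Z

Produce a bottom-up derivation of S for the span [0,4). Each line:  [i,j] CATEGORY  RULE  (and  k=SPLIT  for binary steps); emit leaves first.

[0,1] S\N  lex  "today"
[1,2] N/(PP\NP)  lex  "on"
[2,3] PP\NP  lex  "map"
[1,3] N  >  k=2
[3,4] (S\(S\N))\N  lex  "built"
[1,4] S\(S\N)  <  k=3
[0,4] S  <  k=1

[0,4] S   <
  [0,1] "today" : S\N
  [1,4] S\(S\N)   <
    [1,3] N   >
      [1,2] "on" : N/(PP\NP)
      [2,3] "map" : PP\NP
    [3,4] "built" : (S\(S\N))\N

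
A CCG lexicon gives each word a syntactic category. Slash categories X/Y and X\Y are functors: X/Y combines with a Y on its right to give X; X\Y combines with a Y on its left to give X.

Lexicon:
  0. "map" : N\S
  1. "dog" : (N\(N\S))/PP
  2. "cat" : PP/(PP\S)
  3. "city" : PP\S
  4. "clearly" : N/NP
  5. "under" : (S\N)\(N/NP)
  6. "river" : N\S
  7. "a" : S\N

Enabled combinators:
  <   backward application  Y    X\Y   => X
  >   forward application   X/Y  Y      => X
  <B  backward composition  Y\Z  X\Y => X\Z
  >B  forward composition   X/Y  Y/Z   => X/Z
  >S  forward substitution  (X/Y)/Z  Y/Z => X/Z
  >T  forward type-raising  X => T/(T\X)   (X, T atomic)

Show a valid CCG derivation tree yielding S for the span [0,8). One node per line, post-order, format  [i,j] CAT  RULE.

[0,1] N\S  lex  "map"
[1,2] (N\(N\S))/PP  lex  "dog"
[2,3] PP/(PP\S)  lex  "cat"
[3,4] PP\S  lex  "city"
[2,4] PP  >  k=3
[1,4] N\(N\S)  >  k=2
[0,4] N  <  k=1
[4,5] N/NP  lex  "clearly"
[5,6] (S\N)\(N/NP)  lex  "under"
[4,6] S\N  <  k=5
[6,7] N\S  lex  "river"
[7,8] S\N  lex  "a"
[6,8] S\S  <B  k=7
[4,8] S\N  <B  k=6
[0,8] S  <  k=4

[0,8] S   <
  [0,4] N   <
    [0,1] "map" : N\S
    [1,4] N\(N\S)   >
      [1,2] "dog" : (N\(N\S))/PP
      [2,4] PP   >
        [2,3] "cat" : PP/(PP\S)
        [3,4] "city" : PP\S
  [4,8] S\N   <B
    [4,6] S\N   <
      [4,5] "clearly" : N/NP
      [5,6] "under" : (S\N)\(N/NP)
    [6,8] S\S   <B
      [6,7] "river" : N\S
      [7,8] "a" : S\N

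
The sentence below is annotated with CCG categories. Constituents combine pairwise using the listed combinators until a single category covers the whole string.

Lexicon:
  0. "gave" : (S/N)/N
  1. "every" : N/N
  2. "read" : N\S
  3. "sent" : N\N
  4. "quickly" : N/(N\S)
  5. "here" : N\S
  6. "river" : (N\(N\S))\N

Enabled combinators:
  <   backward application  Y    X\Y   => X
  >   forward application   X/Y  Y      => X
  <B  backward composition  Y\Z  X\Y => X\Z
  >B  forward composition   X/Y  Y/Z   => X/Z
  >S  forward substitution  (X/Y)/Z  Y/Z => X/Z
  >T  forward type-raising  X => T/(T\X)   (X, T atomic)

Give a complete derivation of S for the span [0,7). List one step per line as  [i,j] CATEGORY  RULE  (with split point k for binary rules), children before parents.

[0,1] (S/N)/N  lex  "gave"
[1,2] N/N  lex  "every"
[0,2] S/N  >S  k=1
[2,3] N\S  lex  "read"
[3,4] N\N  lex  "sent"
[2,4] N\S  <B  k=3
[4,5] N/(N\S)  lex  "quickly"
[5,6] N\S  lex  "here"
[4,6] N  >  k=5
[6,7] (N\(N\S))\N  lex  "river"
[4,7] N\(N\S)  <  k=6
[2,7] N  <  k=4
[0,7] S  >  k=2

[0,7] S   >
  [0,2] S/N   >S
    [0,1] "gave" : (S/N)/N
    [1,2] "every" : N/N
  [2,7] N   <
    [2,4] N\S   <B
      [2,3] "read" : N\S
      [3,4] "sent" : N\N
    [4,7] N\(N\S)   <
      [4,6] N   >
        [4,5] "quickly" : N/(N\S)
        [5,6] "here" : N\S
      [6,7] "river" : (N\(N\S))\N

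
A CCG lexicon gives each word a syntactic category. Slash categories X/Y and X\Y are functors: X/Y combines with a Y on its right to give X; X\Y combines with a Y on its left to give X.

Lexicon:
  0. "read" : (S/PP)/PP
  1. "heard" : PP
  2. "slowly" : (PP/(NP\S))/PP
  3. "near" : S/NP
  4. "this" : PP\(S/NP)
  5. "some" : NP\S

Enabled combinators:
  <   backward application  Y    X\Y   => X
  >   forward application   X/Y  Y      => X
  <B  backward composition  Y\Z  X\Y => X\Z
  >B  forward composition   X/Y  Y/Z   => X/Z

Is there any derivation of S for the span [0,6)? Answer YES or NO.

YES

[0,6] S   >
  [0,2] S/PP   >
    [0,1] "read" : (S/PP)/PP
    [1,2] "heard" : PP
  [2,6] PP   >
    [2,5] PP/(NP\S)   >
      [2,3] "slowly" : (PP/(NP\S))/PP
      [3,5] PP   <
        [3,4] "near" : S/NP
        [4,5] "this" : PP\(S/NP)
    [5,6] "some" : NP\S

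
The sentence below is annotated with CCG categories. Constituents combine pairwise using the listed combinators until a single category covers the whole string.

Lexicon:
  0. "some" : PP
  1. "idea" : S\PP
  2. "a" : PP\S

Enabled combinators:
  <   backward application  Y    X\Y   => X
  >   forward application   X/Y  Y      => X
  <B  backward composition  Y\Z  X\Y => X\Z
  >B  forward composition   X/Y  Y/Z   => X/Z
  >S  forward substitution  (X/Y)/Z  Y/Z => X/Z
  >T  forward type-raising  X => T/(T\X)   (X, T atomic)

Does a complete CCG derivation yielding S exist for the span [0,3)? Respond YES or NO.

NO

PP S\PP PP\S
CKY chart[0,3] = {N/(N\PP), NP/(NP\PP), PP, PP/(PP\PP), S/(S\PP)}; S ∉ chart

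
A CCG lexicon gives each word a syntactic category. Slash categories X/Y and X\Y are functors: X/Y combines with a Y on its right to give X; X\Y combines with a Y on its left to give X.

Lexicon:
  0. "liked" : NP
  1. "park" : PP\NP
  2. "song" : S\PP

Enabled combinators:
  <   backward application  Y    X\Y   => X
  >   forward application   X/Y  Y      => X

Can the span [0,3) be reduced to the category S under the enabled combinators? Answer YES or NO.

YES

[0,3] S   <
  [0,2] PP   <
    [0,1] "liked" : NP
    [1,2] "park" : PP\NP
  [2,3] "song" : S\PP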